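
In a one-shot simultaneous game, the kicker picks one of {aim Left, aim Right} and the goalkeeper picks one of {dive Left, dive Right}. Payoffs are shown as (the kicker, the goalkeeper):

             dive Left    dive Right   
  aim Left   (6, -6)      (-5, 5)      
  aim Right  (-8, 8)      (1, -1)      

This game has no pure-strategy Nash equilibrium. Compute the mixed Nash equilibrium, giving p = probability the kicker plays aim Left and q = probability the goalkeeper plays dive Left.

The goalkeeper's indifference between dive Left and dive Right determines the kicker's mixing probability p:
  the goalkeeper's payoff to dive Left: p·(-6) + (1−p)·8 = -14p + 8
  the goalkeeper's payoff to dive Right: p·5 + (1−p)·(-1) = 6p - 1
  -14p + 8 = 6p - 1  ⇒  -20p = -9  ⇒  p = 9/20.
Set the kicker's expected payoff from aim Left equal to that from aim Right:
  the kicker's payoff from aim Left: q·6 + (1−q)·(-5) = 11q - 5
  the kicker's payoff from aim Right: q·(-8) + (1−q)·1 = -9q + 1
  11q - 5 = -9q + 1  ⇒  20q = 6  ⇒  q = 3/10.

p = 9/20, q = 3/10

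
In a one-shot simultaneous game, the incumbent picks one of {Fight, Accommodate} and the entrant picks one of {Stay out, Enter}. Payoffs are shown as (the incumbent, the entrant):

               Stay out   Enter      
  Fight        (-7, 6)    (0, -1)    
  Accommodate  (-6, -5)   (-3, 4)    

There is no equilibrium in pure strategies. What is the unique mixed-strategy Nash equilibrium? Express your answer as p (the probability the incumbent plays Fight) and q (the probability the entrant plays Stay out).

p = 9/16, q = 3/4

Set the entrant's expected payoff from Stay out equal to that from Enter:
  the entrant's payoff to Stay out: p·6 + (1−p)·(-5) = 11p - 5
  the entrant's payoff to Enter: p·(-1) + (1−p)·4 = -5p + 4
  11p - 5 = -5p + 4  ⇒  16p = 9  ⇒  p = 9/16.
In a mixed equilibrium the incumbent is indifferent between Fight and Accommodate; this condition fixes q.
  the incumbent's payoff from Fight: q·(-7) + (1−q)·0 = -7q
  the incumbent's payoff from Accommodate: q·(-6) + (1−q)·(-3) = -3q - 3
  -7q = -3q - 3  ⇒  -4q = -3  ⇒  q = 3/4.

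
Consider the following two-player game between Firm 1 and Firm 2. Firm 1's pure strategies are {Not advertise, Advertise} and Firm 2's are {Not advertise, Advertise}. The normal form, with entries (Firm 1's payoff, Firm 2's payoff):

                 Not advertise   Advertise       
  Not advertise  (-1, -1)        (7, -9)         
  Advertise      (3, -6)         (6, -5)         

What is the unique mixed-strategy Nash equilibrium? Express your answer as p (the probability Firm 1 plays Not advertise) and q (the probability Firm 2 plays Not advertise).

p = 1/9, q = 1/5

Firm 1's mix must leave Firm 2 indifferent between Not advertise and Advertise.
  Firm 2's expected payoff from Not advertise: p·(-1) + (1−p)·(-6) = 5p - 6
  Firm 2's expected payoff from Advertise: p·(-9) + (1−p)·(-5) = -4p - 5
  5p - 6 = -4p - 5  ⇒  9p = 1  ⇒  p = 1/9.
Firm 2's mix must leave Firm 1 indifferent between Not advertise and Advertise.
  Firm 1's payoff from Not advertise: q·(-1) + (1−q)·7 = -8q + 7
  Firm 1's payoff from Advertise: q·3 + (1−q)·6 = -3q + 6
  -8q + 7 = -3q + 6  ⇒  -5q = -1  ⇒  q = 1/5.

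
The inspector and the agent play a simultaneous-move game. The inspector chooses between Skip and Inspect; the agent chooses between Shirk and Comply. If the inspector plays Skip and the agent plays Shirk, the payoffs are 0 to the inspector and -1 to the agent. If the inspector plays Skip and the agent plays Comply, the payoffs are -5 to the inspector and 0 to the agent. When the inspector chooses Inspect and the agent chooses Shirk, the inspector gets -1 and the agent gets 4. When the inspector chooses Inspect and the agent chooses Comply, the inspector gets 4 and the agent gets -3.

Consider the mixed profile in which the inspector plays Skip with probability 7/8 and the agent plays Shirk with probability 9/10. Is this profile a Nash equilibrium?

Yes

Check the agent's indifference given the inspector's mix p = 7/8:
  payoff from Shirk = -3/8; payoff from Comply = -3/8 — equal.
Check the inspector's indifference given the agent's mix q = 9/10:
  payoff from Skip = -1/2; payoff from Inspect = -1/2 — equal.
Both players are indifferent, so neither can profitably deviate.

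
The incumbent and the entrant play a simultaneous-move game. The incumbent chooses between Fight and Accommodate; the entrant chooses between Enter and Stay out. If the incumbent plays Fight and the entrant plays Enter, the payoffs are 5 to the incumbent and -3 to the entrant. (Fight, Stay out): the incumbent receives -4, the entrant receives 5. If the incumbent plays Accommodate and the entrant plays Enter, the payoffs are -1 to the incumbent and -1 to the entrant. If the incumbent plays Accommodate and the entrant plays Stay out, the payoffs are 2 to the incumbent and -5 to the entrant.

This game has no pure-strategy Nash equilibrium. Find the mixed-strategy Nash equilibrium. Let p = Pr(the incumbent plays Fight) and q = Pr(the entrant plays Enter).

Set the entrant's expected payoff from Enter equal to that from Stay out:
  the entrant's payoff from Enter: p·(-3) + (1−p)·(-1) = -2p - 1
  the entrant's payoff from Stay out: p·5 + (1−p)·(-5) = 10p - 5
  -2p - 1 = 10p - 5  ⇒  -12p = -4  ⇒  p = 1/3.
In a mixed equilibrium the incumbent is indifferent between Fight and Accommodate; this condition fixes q.
  the incumbent's payoff from Fight: q·5 + (1−q)·(-4) = 9q - 4
  the incumbent's payoff from Accommodate: q·(-1) + (1−q)·2 = -3q + 2
  9q - 4 = -3q + 2  ⇒  12q = 6  ⇒  q = 1/2.

p = 1/3, q = 1/2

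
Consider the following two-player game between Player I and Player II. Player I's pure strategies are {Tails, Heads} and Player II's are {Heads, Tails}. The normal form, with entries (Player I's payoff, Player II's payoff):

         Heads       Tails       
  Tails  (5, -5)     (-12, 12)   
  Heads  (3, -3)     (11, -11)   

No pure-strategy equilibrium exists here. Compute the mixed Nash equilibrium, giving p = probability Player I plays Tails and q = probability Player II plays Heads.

In a mixed equilibrium Player II is indifferent between Heads and Tails; this condition fixes p.
  Player II's payoff to Heads: p·(-5) + (1−p)·(-3) = -2p - 3
  Player II's payoff to Tails: p·12 + (1−p)·(-11) = 23p - 11
  -2p - 3 = 23p - 11  ⇒  -25p = -8  ⇒  p = 8/25.
Player II's mix must leave Player I indifferent between Tails and Heads.
  Player I's payoff from Tails: q·5 + (1−q)·(-12) = 17q - 12
  Player I's payoff from Heads: q·3 + (1−q)·11 = -8q + 11
  17q - 12 = -8q + 11  ⇒  25q = 23  ⇒  q = 23/25.

p = 8/25, q = 23/25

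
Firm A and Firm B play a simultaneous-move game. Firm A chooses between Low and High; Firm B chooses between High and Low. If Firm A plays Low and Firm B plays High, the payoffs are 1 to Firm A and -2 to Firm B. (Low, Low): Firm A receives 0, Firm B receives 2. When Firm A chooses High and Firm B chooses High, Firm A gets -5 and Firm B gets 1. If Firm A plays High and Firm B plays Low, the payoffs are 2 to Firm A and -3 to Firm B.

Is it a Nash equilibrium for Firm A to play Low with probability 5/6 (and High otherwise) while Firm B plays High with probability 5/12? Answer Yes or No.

No

Given Firm A's mix p = 5/6, Firm B's payoff from High is -3/2 but from Low is 7/6. Firm B strictly prefers Low, so Firm B would not mix.
So the proposed profile is not a Nash equilibrium.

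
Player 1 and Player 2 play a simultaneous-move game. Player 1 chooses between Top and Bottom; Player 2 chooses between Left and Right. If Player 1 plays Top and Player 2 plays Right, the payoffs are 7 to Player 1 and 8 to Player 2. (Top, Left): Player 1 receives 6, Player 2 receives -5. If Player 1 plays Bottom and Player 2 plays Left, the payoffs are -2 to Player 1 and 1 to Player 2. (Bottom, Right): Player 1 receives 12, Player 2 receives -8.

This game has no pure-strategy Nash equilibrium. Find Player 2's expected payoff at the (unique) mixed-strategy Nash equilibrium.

Set Player 2's expected payoff from Left equal to that from Right:
  Player 2's payoff from Left: p·(-5) + (1−p)·1 = -6p + 1
  Player 2's payoff from Right: p·8 + (1−p)·(-8) = 16p - 8
  -6p + 1 = 16p - 8  ⇒  -22p = -9  ⇒  p = 9/22.
At equilibrium Player 2 is indifferent across columns, so Player 2's payoff equals the payoff from Left: (9/22)·(-5) + (13/22)·1 = -16/11.

-16/11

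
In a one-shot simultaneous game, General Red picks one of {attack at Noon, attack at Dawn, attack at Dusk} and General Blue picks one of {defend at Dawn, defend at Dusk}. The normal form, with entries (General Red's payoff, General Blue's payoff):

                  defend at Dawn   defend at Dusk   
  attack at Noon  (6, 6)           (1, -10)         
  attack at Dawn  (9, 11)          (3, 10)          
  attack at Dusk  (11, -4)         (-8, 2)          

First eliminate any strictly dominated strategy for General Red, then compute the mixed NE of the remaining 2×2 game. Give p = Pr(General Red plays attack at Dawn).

p = 6/7

General Red's strategy attack at Noon is strictly dominated by attack at Dawn: 9 > 6 and 3 > 1. Eliminate attack at Noon.
General Red's mix must leave General Blue indifferent between defend at Dawn and defend at Dusk.
  General Blue's payoff to defend at Dawn: p·11 + (1−p)·(-4) = 15p - 4
  General Blue's payoff to defend at Dusk: p·10 + (1−p)·2 = 8p + 2
  15p - 4 = 8p + 2  ⇒  7p = 6  ⇒  p = 6/7.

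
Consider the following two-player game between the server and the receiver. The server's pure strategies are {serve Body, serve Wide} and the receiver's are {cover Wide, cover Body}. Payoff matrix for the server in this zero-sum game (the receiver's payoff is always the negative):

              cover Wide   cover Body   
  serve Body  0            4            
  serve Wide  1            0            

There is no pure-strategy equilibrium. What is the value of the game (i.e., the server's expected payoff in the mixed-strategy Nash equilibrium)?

v = 4/5

For the server to be willing to mix, the server must be indifferent between serve Body and serve Wide, which pins down the receiver's mix.
  the server's payoff to serve Body: q·0 + (1−q)·4 = -4q + 4
  the server's payoff to serve Wide: q·1 + (1−q)·0 = q
  -4q + 4 = q  ⇒  -5q = -4  ⇒  q = 4/5.
The value is the server's expected payoff against this mix (using serve Body): (4/5)·0 + (1/5)·4 = 4/5.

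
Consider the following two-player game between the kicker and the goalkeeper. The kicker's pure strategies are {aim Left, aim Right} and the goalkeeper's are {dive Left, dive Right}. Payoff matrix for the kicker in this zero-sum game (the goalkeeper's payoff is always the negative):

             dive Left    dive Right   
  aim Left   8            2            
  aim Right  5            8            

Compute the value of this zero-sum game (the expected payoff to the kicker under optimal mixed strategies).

For the kicker to be willing to mix, the kicker must be indifferent between aim Left and aim Right, which pins down the goalkeeper's mix.
  the kicker's payoff to aim Left: q·8 + (1−q)·2 = 6q + 2
  the kicker's payoff to aim Right: q·5 + (1−q)·8 = -3q + 8
  6q + 2 = -3q + 8  ⇒  9q = 6  ⇒  q = 2/3.
The value is the kicker's expected payoff against this mix (using aim Left): (2/3)·8 + (1/3)·2 = 6.

v = 6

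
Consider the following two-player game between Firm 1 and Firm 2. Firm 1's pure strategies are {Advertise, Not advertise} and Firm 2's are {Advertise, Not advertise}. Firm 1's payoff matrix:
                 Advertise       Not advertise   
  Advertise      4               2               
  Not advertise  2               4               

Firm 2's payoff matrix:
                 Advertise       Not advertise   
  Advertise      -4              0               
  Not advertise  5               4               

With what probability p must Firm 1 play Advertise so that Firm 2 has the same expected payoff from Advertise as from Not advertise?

Set Firm 2's expected payoff from Advertise equal to that from Not advertise:
  Firm 2's payoff from Advertise: p·(-4) + (1−p)·5 = -9p + 5
  Firm 2's payoff from Not advertise: p·0 + (1−p)·4 = -4p + 4
  -9p + 5 = -4p + 4  ⇒  -5p = -1  ⇒  p = 1/5.

p = 1/5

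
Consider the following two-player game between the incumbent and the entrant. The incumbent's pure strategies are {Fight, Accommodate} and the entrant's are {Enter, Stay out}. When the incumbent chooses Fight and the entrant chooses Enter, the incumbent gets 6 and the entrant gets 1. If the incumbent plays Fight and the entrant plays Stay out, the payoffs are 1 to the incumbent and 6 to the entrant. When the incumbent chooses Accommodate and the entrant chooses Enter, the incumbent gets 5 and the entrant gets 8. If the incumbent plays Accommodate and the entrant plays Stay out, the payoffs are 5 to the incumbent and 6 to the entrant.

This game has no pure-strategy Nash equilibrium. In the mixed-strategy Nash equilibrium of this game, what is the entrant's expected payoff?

For the entrant to be willing to mix, the entrant must be indifferent between Enter and Stay out, which pins down the incumbent's mix.
  the entrant's payoff from Enter: p·1 + (1−p)·8 = -7p + 8
  the entrant's payoff from Stay out: p·6 + (1−p)·6 = 6
  -7p + 8 = 6  ⇒  -7p = -2  ⇒  p = 2/7.
At equilibrium the entrant is indifferent across columns, so the entrant's payoff equals the payoff from Enter: (2/7)·1 + (5/7)·8 = 6.

6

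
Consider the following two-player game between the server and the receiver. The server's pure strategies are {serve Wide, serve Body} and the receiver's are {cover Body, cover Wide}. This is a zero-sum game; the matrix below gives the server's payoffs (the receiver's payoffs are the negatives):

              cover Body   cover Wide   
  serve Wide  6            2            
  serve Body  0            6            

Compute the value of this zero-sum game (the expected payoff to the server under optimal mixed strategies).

The server's indifference between serve Wide and serve Body determines the receiver's mixing probability q:
  the server's payoff to serve Wide: q·6 + (1−q)·2 = 4q + 2
  the server's payoff to serve Body: q·0 + (1−q)·6 = -6q + 6
  4q + 2 = -6q + 6  ⇒  10q = 4  ⇒  q = 2/5.
The value is the server's expected payoff against this mix (using serve Wide): (2/5)·6 + (3/5)·2 = 18/5.

v = 18/5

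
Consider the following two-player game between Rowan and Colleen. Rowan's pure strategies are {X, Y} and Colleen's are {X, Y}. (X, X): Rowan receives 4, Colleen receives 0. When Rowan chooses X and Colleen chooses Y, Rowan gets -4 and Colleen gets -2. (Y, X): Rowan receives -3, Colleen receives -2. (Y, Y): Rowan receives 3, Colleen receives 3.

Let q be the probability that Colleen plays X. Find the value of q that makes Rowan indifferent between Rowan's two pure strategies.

Set Rowan's expected payoff from X equal to that from Y:
  Rowan's payoff to X: q·4 + (1−q)·(-4) = 8q - 4
  Rowan's payoff to Y: q·(-3) + (1−q)·3 = -6q + 3
  8q - 4 = -6q + 3  ⇒  14q = 7  ⇒  q = 1/2.

q = 1/2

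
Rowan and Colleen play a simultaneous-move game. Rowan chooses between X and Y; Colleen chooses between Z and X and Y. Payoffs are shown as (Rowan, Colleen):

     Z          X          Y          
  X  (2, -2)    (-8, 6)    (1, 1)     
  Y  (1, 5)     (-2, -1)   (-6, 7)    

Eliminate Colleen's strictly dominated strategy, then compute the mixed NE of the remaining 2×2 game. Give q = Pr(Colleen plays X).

q = 7/13

Colleen's strategy Z is strictly dominated by Y: 1 > -2 and 7 > 5. Eliminate Z.
In a mixed equilibrium Rowan is indifferent between X and Y; this condition fixes q.
  Rowan's expected payoff from X: q·(-8) + (1−q)·1 = -9q + 1
  Rowan's expected payoff from Y: q·(-2) + (1−q)·(-6) = 4q - 6
  -9q + 1 = 4q - 6  ⇒  -13q = -7  ⇒  q = 7/13.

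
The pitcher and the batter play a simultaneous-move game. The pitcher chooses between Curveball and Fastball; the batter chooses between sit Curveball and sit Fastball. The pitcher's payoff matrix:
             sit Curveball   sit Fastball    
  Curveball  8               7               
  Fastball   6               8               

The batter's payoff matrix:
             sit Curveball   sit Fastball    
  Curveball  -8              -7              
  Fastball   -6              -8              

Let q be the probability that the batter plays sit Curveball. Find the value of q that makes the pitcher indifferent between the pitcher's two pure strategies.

The pitcher's indifference between Curveball and Fastball determines the batter's mixing probability q:
  the pitcher's payoff to Curveball: q·8 + (1−q)·7 = q + 7
  the pitcher's payoff to Fastball: q·6 + (1−q)·8 = -2q + 8
  q + 7 = -2q + 8  ⇒  3q = 1  ⇒  q = 1/3.

q = 1/3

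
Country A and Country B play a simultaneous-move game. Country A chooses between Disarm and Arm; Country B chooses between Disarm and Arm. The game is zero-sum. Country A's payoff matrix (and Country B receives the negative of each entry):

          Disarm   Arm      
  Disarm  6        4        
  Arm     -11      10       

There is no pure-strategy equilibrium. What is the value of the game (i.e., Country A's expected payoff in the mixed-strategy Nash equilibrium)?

Country B's mix must leave Country A indifferent between Disarm and Arm.
  Country A's expected payoff from Disarm: q·6 + (1−q)·4 = 2q + 4
  Country A's expected payoff from Arm: q·(-11) + (1−q)·10 = -21q + 10
  2q + 4 = -21q + 10  ⇒  23q = 6  ⇒  q = 6/23.
The value is Country A's expected payoff against this mix (using Disarm): (6/23)·6 + (17/23)·4 = 104/23.

v = 104/23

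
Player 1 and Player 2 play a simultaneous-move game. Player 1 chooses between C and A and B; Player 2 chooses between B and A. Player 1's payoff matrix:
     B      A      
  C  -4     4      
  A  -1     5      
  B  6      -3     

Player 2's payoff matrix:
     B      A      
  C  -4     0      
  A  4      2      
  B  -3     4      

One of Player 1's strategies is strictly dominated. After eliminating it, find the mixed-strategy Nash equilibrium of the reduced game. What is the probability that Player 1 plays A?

Player 1's strategy C is strictly dominated by A: -1 > -4 and 5 > 4. Eliminate C.
Set Player 2's expected payoff from B equal to that from A:
  Player 2's payoff from B: p·4 + (1−p)·(-3) = 7p - 3
  Player 2's payoff from A: p·2 + (1−p)·4 = -2p + 4
  7p - 3 = -2p + 4  ⇒  9p = 7  ⇒  p = 7/9.

p = 7/9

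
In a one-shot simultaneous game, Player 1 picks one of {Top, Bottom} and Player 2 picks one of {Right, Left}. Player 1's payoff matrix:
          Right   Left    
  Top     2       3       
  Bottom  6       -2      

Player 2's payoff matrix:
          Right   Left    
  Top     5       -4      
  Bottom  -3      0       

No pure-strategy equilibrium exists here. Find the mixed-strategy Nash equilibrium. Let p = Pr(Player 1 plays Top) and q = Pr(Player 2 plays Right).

p = 1/4, q = 5/9

Player 2's indifference between Right and Left determines Player 1's mixing probability p:
  Player 2's payoff from Right: p·5 + (1−p)·(-3) = 8p - 3
  Player 2's payoff from Left: p·(-4) + (1−p)·0 = -4p
  8p - 3 = -4p  ⇒  12p = 3  ⇒  p = 1/4.
In a mixed equilibrium Player 1 is indifferent between Top and Bottom; this condition fixes q.
  Player 1's payoff from Top: q·2 + (1−q)·3 = -q + 3
  Player 1's payoff from Bottom: q·6 + (1−q)·(-2) = 8q - 2
  -q + 3 = 8q - 2  ⇒  -9q = -5  ⇒  q = 5/9.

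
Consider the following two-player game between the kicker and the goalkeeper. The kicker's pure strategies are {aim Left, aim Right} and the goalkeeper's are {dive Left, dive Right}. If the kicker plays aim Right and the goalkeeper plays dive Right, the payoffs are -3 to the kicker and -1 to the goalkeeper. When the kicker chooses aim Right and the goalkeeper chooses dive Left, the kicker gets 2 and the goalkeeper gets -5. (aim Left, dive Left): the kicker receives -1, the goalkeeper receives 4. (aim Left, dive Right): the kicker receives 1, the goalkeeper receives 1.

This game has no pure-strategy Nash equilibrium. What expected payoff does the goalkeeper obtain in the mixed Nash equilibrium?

The goalkeeper's indifference between dive Left and dive Right determines the kicker's mixing probability p:
  the goalkeeper's expected payoff from dive Left: p·4 + (1−p)·(-5) = 9p - 5
  the goalkeeper's expected payoff from dive Right: p·1 + (1−p)·(-1) = 2p - 1
  9p - 5 = 2p - 1  ⇒  7p = 4  ⇒  p = 4/7.
At equilibrium the goalkeeper is indifferent across columns, so the goalkeeper's payoff equals the payoff from dive Left: (4/7)·4 + (3/7)·(-5) = 1/7.

1/7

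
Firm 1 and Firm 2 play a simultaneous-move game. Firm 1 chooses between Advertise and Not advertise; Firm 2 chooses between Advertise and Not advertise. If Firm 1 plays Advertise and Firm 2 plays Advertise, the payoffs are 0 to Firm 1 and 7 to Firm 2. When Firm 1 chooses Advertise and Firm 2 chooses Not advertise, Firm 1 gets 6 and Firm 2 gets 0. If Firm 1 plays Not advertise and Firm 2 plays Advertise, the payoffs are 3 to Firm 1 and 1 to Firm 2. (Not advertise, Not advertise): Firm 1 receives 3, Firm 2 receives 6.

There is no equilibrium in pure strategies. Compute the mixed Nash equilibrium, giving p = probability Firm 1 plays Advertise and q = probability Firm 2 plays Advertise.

Set Firm 2's expected payoff from Advertise equal to that from Not advertise:
  Firm 2's payoff to Advertise: p·7 + (1−p)·1 = 6p + 1
  Firm 2's payoff to Not advertise: p·0 + (1−p)·6 = -6p + 6
  6p + 1 = -6p + 6  ⇒  12p = 5  ⇒  p = 5/12.
In a mixed equilibrium Firm 1 is indifferent between Advertise and Not advertise; this condition fixes q.
  Firm 1's payoff to Advertise: q·0 + (1−q)·6 = -6q + 6
  Firm 1's payoff to Not advertise: q·3 + (1−q)·3 = 3
  -6q + 6 = 3  ⇒  -6q = -3  ⇒  q = 1/2.

p = 5/12, q = 1/2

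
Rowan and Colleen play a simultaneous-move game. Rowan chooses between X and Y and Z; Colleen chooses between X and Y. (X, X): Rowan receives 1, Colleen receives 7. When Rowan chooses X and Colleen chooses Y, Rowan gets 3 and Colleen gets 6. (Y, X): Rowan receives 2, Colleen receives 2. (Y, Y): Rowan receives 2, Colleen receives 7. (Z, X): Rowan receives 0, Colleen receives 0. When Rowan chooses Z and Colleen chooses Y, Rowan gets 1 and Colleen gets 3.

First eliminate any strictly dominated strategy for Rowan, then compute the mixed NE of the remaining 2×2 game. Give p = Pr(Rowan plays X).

Rowan's strategy Z is strictly dominated by X: 1 > 0 and 3 > 1. Eliminate Z.
In a mixed equilibrium Colleen is indifferent between X and Y; this condition fixes p.
  Colleen's expected payoff from X: p·7 + (1−p)·2 = 5p + 2
  Colleen's expected payoff from Y: p·6 + (1−p)·7 = -p + 7
  5p + 2 = -p + 7  ⇒  6p = 5  ⇒  p = 5/6.

p = 5/6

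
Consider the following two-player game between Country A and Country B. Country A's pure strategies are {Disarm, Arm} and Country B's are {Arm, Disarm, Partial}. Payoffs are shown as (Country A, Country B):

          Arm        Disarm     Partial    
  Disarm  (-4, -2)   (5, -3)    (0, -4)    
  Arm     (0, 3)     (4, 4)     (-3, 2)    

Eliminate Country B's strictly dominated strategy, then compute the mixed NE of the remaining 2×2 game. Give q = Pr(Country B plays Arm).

q = 1/5

Country B's strategy Partial is strictly dominated by Arm: -2 > -4 and 3 > 2. Eliminate Partial.
Set Country A's expected payoff from Disarm equal to that from Arm:
  Country A's expected payoff from Disarm: q·(-4) + (1−q)·5 = -9q + 5
  Country A's expected payoff from Arm: q·0 + (1−q)·4 = -4q + 4
  -9q + 5 = -4q + 4  ⇒  -5q = -1  ⇒  q = 1/5.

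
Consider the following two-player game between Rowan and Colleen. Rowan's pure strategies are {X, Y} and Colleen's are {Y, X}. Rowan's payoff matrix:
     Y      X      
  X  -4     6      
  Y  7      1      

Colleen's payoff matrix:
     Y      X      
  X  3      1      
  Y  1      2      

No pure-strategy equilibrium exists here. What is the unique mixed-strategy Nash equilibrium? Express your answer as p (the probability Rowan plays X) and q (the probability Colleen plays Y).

For Colleen to be willing to mix, Colleen must be indifferent between Y and X, which pins down Rowan's mix.
  Colleen's expected payoff from Y: p·3 + (1−p)·1 = 2p + 1
  Colleen's expected payoff from X: p·1 + (1−p)·2 = -p + 2
  2p + 1 = -p + 2  ⇒  3p = 1  ⇒  p = 1/3.
In a mixed equilibrium Rowan is indifferent between X and Y; this condition fixes q.
  Rowan's expected payoff from X: q·(-4) + (1−q)·6 = -10q + 6
  Rowan's expected payoff from Y: q·7 + (1−q)·1 = 6q + 1
  -10q + 6 = 6q + 1  ⇒  -16q = -5  ⇒  q = 5/16.

p = 1/3, q = 5/16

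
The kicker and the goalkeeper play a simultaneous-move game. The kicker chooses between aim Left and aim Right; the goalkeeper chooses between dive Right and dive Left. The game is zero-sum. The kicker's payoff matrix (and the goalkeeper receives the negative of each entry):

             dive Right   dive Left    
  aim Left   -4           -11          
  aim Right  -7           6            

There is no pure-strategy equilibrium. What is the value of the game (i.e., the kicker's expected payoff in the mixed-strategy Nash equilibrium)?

For the kicker to be willing to mix, the kicker must be indifferent between aim Left and aim Right, which pins down the goalkeeper's mix.
  the kicker's expected payoff from aim Left: q·(-4) + (1−q)·(-11) = 7q - 11
  the kicker's expected payoff from aim Right: q·(-7) + (1−q)·6 = -13q + 6
  7q - 11 = -13q + 6  ⇒  20q = 17  ⇒  q = 17/20.
The value is the kicker's expected payoff against this mix (using aim Left): (17/20)·(-4) + (3/20)·(-11) = -101/20.

v = -101/20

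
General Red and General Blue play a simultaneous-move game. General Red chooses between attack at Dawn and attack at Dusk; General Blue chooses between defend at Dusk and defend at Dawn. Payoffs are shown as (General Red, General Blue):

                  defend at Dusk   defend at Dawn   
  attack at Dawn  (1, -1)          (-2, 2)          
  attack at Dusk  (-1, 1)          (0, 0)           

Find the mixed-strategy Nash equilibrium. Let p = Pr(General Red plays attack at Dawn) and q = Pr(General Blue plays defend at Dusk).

p = 1/4, q = 1/2

In a mixed equilibrium General Blue is indifferent between defend at Dusk and defend at Dawn; this condition fixes p.
  General Blue's expected payoff from defend at Dusk: p·(-1) + (1−p)·1 = -2p + 1
  General Blue's expected payoff from defend at Dawn: p·2 + (1−p)·0 = 2p
  -2p + 1 = 2p  ⇒  -4p = -1  ⇒  p = 1/4.
General Red's indifference between attack at Dawn and attack at Dusk determines General Blue's mixing probability q:
  General Red's payoff to attack at Dawn: q·1 + (1−q)·(-2) = 3q - 2
  General Red's payoff to attack at Dusk: q·(-1) + (1−q)·0 = -q
  3q - 2 = -q  ⇒  4q = 2  ⇒  q = 1/2.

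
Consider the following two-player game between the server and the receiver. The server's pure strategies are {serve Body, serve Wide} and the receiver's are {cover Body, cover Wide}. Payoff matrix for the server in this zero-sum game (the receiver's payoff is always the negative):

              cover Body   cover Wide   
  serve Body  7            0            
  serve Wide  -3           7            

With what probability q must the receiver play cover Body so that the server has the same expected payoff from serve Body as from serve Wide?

The receiver's mix must leave the server indifferent between serve Body and serve Wide.
  the server's expected payoff from serve Body: q·7 + (1−q)·0 = 7q
  the server's expected payoff from serve Wide: q·(-3) + (1−q)·7 = -10q + 7
  7q = -10q + 7  ⇒  17q = 7  ⇒  q = 7/17.

q = 7/17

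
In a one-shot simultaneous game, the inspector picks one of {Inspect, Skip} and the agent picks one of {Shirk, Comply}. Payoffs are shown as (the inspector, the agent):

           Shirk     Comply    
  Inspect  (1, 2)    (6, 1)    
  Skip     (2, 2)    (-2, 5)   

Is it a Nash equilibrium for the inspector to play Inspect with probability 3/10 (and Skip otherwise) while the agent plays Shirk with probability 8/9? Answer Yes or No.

Given the inspector's mix p = 3/10, the agent's payoff from Shirk is 2 but from Comply is 19/5. The agent strictly prefers Comply, so the agent would not mix.
So the proposed profile is not a Nash equilibrium.

No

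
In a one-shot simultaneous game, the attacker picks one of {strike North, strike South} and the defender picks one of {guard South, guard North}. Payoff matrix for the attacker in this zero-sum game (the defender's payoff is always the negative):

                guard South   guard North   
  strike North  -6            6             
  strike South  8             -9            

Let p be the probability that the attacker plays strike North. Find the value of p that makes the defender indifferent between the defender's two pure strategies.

p = 17/29

For the defender to be willing to mix, the defender must be indifferent between guard South and guard North, which pins down the attacker's mix.
  the defender's expected payoff from guard South: p·6 + (1−p)·(-8) = 14p - 8
  the defender's expected payoff from guard North: p·(-6) + (1−p)·9 = -15p + 9
  14p - 8 = -15p + 9  ⇒  29p = 17  ⇒  p = 17/29.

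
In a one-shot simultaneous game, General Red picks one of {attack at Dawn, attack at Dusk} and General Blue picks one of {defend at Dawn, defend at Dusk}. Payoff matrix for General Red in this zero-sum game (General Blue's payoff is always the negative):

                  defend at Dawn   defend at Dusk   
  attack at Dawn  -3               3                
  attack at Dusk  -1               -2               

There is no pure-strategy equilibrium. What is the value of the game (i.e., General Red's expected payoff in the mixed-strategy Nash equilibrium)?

v = -9/7

For General Red to be willing to mix, General Red must be indifferent between attack at Dawn and attack at Dusk, which pins down General Blue's mix.
  General Red's payoff from attack at Dawn: q·(-3) + (1−q)·3 = -6q + 3
  General Red's payoff from attack at Dusk: q·(-1) + (1−q)·(-2) = q - 2
  -6q + 3 = q - 2  ⇒  -7q = -5  ⇒  q = 5/7.
The value is General Red's expected payoff against this mix (using attack at Dawn): (5/7)·(-3) + (2/7)·3 = -9/7.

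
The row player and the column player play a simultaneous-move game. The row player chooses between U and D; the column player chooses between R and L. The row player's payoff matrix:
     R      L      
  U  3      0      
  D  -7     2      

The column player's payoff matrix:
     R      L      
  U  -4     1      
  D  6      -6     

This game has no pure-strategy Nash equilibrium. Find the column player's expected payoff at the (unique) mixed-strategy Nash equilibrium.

The row player's mix must leave the column player indifferent between R and L.
  the column player's payoff from R: p·(-4) + (1−p)·6 = -10p + 6
  the column player's payoff from L: p·1 + (1−p)·(-6) = 7p - 6
  -10p + 6 = 7p - 6  ⇒  -17p = -12  ⇒  p = 12/17.
At equilibrium the column player is indifferent across columns, so the column player's payoff equals the payoff from R: (12/17)·(-4) + (5/17)·6 = -18/17.

-18/17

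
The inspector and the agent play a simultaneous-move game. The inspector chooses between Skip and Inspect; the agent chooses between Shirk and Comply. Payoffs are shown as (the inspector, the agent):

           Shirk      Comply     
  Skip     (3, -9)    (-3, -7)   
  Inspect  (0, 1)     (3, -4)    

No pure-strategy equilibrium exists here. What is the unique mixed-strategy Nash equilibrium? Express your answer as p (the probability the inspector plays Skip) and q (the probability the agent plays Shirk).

The agent's indifference between Shirk and Comply determines the inspector's mixing probability p:
  the agent's expected payoff from Shirk: p·(-9) + (1−p)·1 = -10p + 1
  the agent's expected payoff from Comply: p·(-7) + (1−p)·(-4) = -3p - 4
  -10p + 1 = -3p - 4  ⇒  -7p = -5  ⇒  p = 5/7.
The agent's mix must leave the inspector indifferent between Skip and Inspect.
  the inspector's payoff from Skip: q·3 + (1−q)·(-3) = 6q - 3
  the inspector's payoff from Inspect: q·0 + (1−q)·3 = -3q + 3
  6q - 3 = -3q + 3  ⇒  9q = 6  ⇒  q = 2/3.

p = 5/7, q = 2/3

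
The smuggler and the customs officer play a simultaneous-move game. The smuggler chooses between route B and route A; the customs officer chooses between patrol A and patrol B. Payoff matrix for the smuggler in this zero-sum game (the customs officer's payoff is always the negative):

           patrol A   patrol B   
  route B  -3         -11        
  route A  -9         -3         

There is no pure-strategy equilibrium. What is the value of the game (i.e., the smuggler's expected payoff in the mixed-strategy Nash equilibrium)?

In a mixed equilibrium the smuggler is indifferent between route B and route A; this condition fixes q.
  the smuggler's payoff to route B: q·(-3) + (1−q)·(-11) = 8q - 11
  the smuggler's payoff to route A: q·(-9) + (1−q)·(-3) = -6q - 3
  8q - 11 = -6q - 3  ⇒  14q = 8  ⇒  q = 4/7.
The value is the smuggler's expected payoff against this mix (using route B): (4/7)·(-3) + (3/7)·(-11) = -45/7.

v = -45/7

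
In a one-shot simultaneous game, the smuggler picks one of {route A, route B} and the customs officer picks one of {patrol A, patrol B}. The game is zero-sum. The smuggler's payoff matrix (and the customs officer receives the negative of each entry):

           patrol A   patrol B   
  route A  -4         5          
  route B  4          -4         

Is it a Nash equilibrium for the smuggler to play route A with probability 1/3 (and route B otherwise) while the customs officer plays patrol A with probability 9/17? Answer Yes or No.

Given the smuggler's mix p = 1/3, the customs officer's payoff from patrol A is -4/3 but from patrol B is 1. The customs officer strictly prefers patrol B, so the customs officer would not mix.
So the proposed profile is not a Nash equilibrium.

No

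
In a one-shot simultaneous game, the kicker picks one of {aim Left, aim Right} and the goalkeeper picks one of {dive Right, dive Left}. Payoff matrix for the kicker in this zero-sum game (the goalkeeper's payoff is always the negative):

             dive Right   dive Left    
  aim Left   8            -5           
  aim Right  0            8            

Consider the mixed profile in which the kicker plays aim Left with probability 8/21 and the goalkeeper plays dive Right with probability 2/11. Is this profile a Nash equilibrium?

No

Given the goalkeeper's mix q = 2/11, the kicker's payoff from aim Left is -29/11 but from aim Right is 72/11. The kicker strictly prefers aim Right, so the kicker would not mix.
So the proposed profile is not a Nash equilibrium.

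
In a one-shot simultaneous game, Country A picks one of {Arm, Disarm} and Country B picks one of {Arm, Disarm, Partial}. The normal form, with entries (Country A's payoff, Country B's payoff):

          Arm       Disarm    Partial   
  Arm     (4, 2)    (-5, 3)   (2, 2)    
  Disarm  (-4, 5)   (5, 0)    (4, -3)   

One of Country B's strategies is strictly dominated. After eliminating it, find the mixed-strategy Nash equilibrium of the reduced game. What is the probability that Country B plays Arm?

q = 5/9

Country B's strategy Partial is strictly dominated by Disarm: 3 > 2 and 0 > -3. Eliminate Partial.
Set Country A's expected payoff from Arm equal to that from Disarm:
  Country A's payoff from Arm: q·4 + (1−q)·(-5) = 9q - 5
  Country A's payoff from Disarm: q·(-4) + (1−q)·5 = -9q + 5
  9q - 5 = -9q + 5  ⇒  18q = 10  ⇒  q = 5/9.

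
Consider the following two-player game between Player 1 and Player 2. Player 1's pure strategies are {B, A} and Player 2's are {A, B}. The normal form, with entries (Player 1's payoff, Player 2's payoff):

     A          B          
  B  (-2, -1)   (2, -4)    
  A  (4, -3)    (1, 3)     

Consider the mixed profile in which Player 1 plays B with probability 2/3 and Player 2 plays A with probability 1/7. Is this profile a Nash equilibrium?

Check Player 2's indifference given Player 1's mix p = 2/3:
  payoff from A = -5/3; payoff from B = -5/3 — equal.
Check Player 1's indifference given Player 2's mix q = 1/7:
  payoff from B = 10/7; payoff from A = 10/7 — equal.
Both players are indifferent, so neither can profitably deviate.

Yes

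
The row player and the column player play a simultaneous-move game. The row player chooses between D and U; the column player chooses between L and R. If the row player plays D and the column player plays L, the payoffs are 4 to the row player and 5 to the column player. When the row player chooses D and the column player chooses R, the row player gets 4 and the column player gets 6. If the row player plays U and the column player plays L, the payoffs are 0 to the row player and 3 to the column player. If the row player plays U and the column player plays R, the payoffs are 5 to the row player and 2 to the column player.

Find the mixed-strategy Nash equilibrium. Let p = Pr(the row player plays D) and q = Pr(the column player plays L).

In a mixed equilibrium the column player is indifferent between L and R; this condition fixes p.
  the column player's payoff to L: p·5 + (1−p)·3 = 2p + 3
  the column player's payoff to R: p·6 + (1−p)·2 = 4p + 2
  2p + 3 = 4p + 2  ⇒  -2p = -1  ⇒  p = 1/2.
The row player's indifference between D and U determines the column player's mixing probability q:
  the row player's expected payoff from D: q·4 + (1−q)·4 = 4
  the row player's expected payoff from U: q·0 + (1−q)·5 = -5q + 5
  4 = -5q + 5  ⇒  5q = 1  ⇒  q = 1/5.

p = 1/2, q = 1/5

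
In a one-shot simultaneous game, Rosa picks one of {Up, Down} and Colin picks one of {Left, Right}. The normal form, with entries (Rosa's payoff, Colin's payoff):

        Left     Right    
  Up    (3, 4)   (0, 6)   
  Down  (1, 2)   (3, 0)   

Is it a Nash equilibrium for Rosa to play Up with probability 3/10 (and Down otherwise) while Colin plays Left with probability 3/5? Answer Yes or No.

Given Rosa's mix p = 3/10, Colin's payoff from Left is 13/5 but from Right is 9/5. Colin strictly prefers Left, so Colin would not mix.
So the proposed profile is not a Nash equilibrium.

No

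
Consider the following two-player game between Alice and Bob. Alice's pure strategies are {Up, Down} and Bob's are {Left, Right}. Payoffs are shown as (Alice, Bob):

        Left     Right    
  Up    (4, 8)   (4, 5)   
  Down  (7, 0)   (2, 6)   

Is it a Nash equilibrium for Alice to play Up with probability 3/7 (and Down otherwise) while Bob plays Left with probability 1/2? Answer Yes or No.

No

Given Alice's mix p = 3/7, Bob's payoff from Left is 24/7 but from Right is 39/7. Bob strictly prefers Right, so Bob would not mix.
So the proposed profile is not a Nash equilibrium.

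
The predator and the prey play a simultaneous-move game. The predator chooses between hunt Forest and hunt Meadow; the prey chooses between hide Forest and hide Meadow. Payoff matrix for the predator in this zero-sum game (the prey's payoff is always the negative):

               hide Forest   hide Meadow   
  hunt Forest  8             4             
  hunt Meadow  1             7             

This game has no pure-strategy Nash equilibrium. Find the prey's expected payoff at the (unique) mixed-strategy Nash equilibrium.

In a mixed equilibrium the prey is indifferent between hide Forest and hide Meadow; this condition fixes p.
  the prey's payoff from hide Forest: p·(-8) + (1−p)·(-1) = -7p - 1
  the prey's payoff from hide Meadow: p·(-4) + (1−p)·(-7) = 3p - 7
  -7p - 1 = 3p - 7  ⇒  -10p = -6  ⇒  p = 3/5.
At equilibrium the prey is indifferent across columns, so the prey's payoff equals the payoff from hide Forest: (3/5)·(-8) + (2/5)·(-1) = -26/5.

-26/5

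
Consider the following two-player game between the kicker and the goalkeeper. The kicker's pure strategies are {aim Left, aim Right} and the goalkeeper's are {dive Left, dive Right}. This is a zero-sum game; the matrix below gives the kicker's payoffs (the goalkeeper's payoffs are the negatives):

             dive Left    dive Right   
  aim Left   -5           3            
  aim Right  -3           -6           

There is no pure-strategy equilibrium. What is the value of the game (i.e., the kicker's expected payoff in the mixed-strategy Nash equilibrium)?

Set the kicker's expected payoff from aim Left equal to that from aim Right:
  the kicker's expected payoff from aim Left: q·(-5) + (1−q)·3 = -8q + 3
  the kicker's expected payoff from aim Right: q·(-3) + (1−q)·(-6) = 3q - 6
  -8q + 3 = 3q - 6  ⇒  -11q = -9  ⇒  q = 9/11.
The value is the kicker's expected payoff against this mix (using aim Left): (9/11)·(-5) + (2/11)·3 = -39/11.

v = -39/11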